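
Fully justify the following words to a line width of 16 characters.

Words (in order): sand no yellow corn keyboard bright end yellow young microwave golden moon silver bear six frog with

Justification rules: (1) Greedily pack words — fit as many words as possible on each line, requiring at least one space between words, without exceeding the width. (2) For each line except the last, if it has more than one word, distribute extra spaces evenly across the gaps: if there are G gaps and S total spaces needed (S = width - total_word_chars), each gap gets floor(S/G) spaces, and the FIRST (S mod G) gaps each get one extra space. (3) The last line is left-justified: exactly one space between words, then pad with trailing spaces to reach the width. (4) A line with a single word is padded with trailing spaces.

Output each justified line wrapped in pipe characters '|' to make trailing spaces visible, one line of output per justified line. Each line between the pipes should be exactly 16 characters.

Line 1: ['sand', 'no', 'yellow'] (min_width=14, slack=2)
Line 2: ['corn', 'keyboard'] (min_width=13, slack=3)
Line 3: ['bright', 'end'] (min_width=10, slack=6)
Line 4: ['yellow', 'young'] (min_width=12, slack=4)
Line 5: ['microwave', 'golden'] (min_width=16, slack=0)
Line 6: ['moon', 'silver', 'bear'] (min_width=16, slack=0)
Line 7: ['six', 'frog', 'with'] (min_width=13, slack=3)

Answer: |sand  no  yellow|
|corn    keyboard|
|bright       end|
|yellow     young|
|microwave golden|
|moon silver bear|
|six frog with   |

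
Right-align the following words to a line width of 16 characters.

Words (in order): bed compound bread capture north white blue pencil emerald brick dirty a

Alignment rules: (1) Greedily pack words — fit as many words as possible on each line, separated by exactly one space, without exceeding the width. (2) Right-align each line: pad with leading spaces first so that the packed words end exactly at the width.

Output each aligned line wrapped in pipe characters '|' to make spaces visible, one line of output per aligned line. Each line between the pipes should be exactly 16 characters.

Answer: |    bed compound|
|   bread capture|
|north white blue|
|  pencil emerald|
|   brick dirty a|

Derivation:
Line 1: ['bed', 'compound'] (min_width=12, slack=4)
Line 2: ['bread', 'capture'] (min_width=13, slack=3)
Line 3: ['north', 'white', 'blue'] (min_width=16, slack=0)
Line 4: ['pencil', 'emerald'] (min_width=14, slack=2)
Line 5: ['brick', 'dirty', 'a'] (min_width=13, slack=3)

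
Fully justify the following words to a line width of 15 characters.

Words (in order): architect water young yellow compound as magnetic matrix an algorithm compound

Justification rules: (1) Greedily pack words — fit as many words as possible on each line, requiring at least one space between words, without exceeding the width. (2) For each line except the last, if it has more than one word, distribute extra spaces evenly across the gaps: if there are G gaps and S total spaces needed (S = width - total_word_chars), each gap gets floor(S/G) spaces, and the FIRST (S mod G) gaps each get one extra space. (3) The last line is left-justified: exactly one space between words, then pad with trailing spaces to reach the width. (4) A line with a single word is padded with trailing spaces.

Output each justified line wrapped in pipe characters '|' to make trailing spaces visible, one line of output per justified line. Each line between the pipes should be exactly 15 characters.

Line 1: ['architect', 'water'] (min_width=15, slack=0)
Line 2: ['young', 'yellow'] (min_width=12, slack=3)
Line 3: ['compound', 'as'] (min_width=11, slack=4)
Line 4: ['magnetic', 'matrix'] (min_width=15, slack=0)
Line 5: ['an', 'algorithm'] (min_width=12, slack=3)
Line 6: ['compound'] (min_width=8, slack=7)

Answer: |architect water|
|young    yellow|
|compound     as|
|magnetic matrix|
|an    algorithm|
|compound       |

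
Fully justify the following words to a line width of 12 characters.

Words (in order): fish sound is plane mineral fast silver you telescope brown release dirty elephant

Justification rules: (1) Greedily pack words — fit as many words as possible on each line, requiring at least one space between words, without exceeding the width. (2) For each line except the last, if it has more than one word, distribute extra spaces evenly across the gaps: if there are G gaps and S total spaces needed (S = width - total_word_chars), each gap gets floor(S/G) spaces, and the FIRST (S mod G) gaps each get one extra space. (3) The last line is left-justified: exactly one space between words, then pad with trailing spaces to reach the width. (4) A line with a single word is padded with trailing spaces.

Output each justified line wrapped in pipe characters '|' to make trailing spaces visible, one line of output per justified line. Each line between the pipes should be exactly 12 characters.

Answer: |fish   sound|
|is     plane|
|mineral fast|
|silver   you|
|telescope   |
|brown       |
|release     |
|dirty       |
|elephant    |

Derivation:
Line 1: ['fish', 'sound'] (min_width=10, slack=2)
Line 2: ['is', 'plane'] (min_width=8, slack=4)
Line 3: ['mineral', 'fast'] (min_width=12, slack=0)
Line 4: ['silver', 'you'] (min_width=10, slack=2)
Line 5: ['telescope'] (min_width=9, slack=3)
Line 6: ['brown'] (min_width=5, slack=7)
Line 7: ['release'] (min_width=7, slack=5)
Line 8: ['dirty'] (min_width=5, slack=7)
Line 9: ['elephant'] (min_width=8, slack=4)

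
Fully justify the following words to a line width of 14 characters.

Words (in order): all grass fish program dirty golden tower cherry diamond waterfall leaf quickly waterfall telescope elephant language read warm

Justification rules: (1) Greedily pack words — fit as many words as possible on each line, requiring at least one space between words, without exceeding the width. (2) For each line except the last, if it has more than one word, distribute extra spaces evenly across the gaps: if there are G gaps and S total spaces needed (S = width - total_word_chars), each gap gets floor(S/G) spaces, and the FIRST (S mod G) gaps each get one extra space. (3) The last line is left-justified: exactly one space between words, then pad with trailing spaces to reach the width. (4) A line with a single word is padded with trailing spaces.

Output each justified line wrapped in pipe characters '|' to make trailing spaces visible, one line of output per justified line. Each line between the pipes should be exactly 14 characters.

Answer: |all grass fish|
|program  dirty|
|golden   tower|
|cherry diamond|
|waterfall leaf|
|quickly       |
|waterfall     |
|telescope     |
|elephant      |
|language  read|
|warm          |

Derivation:
Line 1: ['all', 'grass', 'fish'] (min_width=14, slack=0)
Line 2: ['program', 'dirty'] (min_width=13, slack=1)
Line 3: ['golden', 'tower'] (min_width=12, slack=2)
Line 4: ['cherry', 'diamond'] (min_width=14, slack=0)
Line 5: ['waterfall', 'leaf'] (min_width=14, slack=0)
Line 6: ['quickly'] (min_width=7, slack=7)
Line 7: ['waterfall'] (min_width=9, slack=5)
Line 8: ['telescope'] (min_width=9, slack=5)
Line 9: ['elephant'] (min_width=8, slack=6)
Line 10: ['language', 'read'] (min_width=13, slack=1)
Line 11: ['warm'] (min_width=4, slack=10)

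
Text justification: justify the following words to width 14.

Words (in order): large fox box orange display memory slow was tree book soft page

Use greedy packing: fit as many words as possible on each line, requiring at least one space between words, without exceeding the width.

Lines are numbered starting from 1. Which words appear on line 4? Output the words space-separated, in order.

Line 1: ['large', 'fox', 'box'] (min_width=13, slack=1)
Line 2: ['orange', 'display'] (min_width=14, slack=0)
Line 3: ['memory', 'slow'] (min_width=11, slack=3)
Line 4: ['was', 'tree', 'book'] (min_width=13, slack=1)
Line 5: ['soft', 'page'] (min_width=9, slack=5)

Answer: was tree book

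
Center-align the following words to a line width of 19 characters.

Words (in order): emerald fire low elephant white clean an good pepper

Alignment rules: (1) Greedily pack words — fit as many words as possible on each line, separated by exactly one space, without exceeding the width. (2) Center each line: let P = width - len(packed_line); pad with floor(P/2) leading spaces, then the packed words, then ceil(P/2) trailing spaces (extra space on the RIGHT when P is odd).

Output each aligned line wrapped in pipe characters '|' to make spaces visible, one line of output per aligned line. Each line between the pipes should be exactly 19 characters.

Answer: | emerald fire low  |
|  elephant white   |
|   clean an good   |
|      pepper       |

Derivation:
Line 1: ['emerald', 'fire', 'low'] (min_width=16, slack=3)
Line 2: ['elephant', 'white'] (min_width=14, slack=5)
Line 3: ['clean', 'an', 'good'] (min_width=13, slack=6)
Line 4: ['pepper'] (min_width=6, slack=13)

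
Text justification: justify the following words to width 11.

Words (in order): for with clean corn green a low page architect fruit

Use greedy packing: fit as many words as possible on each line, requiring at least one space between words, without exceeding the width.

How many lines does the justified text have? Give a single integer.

Answer: 6

Derivation:
Line 1: ['for', 'with'] (min_width=8, slack=3)
Line 2: ['clean', 'corn'] (min_width=10, slack=1)
Line 3: ['green', 'a', 'low'] (min_width=11, slack=0)
Line 4: ['page'] (min_width=4, slack=7)
Line 5: ['architect'] (min_width=9, slack=2)
Line 6: ['fruit'] (min_width=5, slack=6)
Total lines: 6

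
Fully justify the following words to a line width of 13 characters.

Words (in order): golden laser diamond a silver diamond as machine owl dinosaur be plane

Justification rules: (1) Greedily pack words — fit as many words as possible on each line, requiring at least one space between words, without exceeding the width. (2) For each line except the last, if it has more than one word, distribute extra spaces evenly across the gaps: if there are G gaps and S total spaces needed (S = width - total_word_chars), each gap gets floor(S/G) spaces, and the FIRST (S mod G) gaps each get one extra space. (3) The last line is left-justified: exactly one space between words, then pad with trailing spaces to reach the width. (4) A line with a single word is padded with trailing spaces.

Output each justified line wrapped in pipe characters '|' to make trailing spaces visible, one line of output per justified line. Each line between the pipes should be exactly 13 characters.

Line 1: ['golden', 'laser'] (min_width=12, slack=1)
Line 2: ['diamond', 'a'] (min_width=9, slack=4)
Line 3: ['silver'] (min_width=6, slack=7)
Line 4: ['diamond', 'as'] (min_width=10, slack=3)
Line 5: ['machine', 'owl'] (min_width=11, slack=2)
Line 6: ['dinosaur', 'be'] (min_width=11, slack=2)
Line 7: ['plane'] (min_width=5, slack=8)

Answer: |golden  laser|
|diamond     a|
|silver       |
|diamond    as|
|machine   owl|
|dinosaur   be|
|plane        |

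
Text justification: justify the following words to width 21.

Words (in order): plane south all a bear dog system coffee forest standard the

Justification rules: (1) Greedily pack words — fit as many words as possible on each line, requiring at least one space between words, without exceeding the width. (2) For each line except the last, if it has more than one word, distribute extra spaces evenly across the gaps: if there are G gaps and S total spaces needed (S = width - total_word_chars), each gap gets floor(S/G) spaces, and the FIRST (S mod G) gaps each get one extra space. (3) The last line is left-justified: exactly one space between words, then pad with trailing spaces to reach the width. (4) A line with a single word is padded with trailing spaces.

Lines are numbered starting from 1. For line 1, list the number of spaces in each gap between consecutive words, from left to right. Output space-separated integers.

Answer: 3 2 2

Derivation:
Line 1: ['plane', 'south', 'all', 'a'] (min_width=17, slack=4)
Line 2: ['bear', 'dog', 'system'] (min_width=15, slack=6)
Line 3: ['coffee', 'forest'] (min_width=13, slack=8)
Line 4: ['standard', 'the'] (min_width=12, slack=9)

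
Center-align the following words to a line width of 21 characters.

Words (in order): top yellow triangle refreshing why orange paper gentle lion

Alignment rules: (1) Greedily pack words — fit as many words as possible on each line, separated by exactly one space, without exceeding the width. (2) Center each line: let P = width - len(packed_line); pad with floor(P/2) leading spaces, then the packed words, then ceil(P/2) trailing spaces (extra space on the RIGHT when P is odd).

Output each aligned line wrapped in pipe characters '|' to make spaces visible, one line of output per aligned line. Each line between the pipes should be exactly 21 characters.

Line 1: ['top', 'yellow', 'triangle'] (min_width=19, slack=2)
Line 2: ['refreshing', 'why', 'orange'] (min_width=21, slack=0)
Line 3: ['paper', 'gentle', 'lion'] (min_width=17, slack=4)

Answer: | top yellow triangle |
|refreshing why orange|
|  paper gentle lion  |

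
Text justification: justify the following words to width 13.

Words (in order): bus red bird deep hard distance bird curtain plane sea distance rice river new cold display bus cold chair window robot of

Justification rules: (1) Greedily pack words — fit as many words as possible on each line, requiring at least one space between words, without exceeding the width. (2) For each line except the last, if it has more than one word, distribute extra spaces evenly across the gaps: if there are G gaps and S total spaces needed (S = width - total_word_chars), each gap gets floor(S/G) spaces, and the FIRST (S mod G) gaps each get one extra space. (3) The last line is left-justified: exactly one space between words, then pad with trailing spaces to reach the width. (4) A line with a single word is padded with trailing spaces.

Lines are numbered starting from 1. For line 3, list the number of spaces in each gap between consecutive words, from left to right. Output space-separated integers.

Line 1: ['bus', 'red', 'bird'] (min_width=12, slack=1)
Line 2: ['deep', 'hard'] (min_width=9, slack=4)
Line 3: ['distance', 'bird'] (min_width=13, slack=0)
Line 4: ['curtain', 'plane'] (min_width=13, slack=0)
Line 5: ['sea', 'distance'] (min_width=12, slack=1)
Line 6: ['rice', 'river'] (min_width=10, slack=3)
Line 7: ['new', 'cold'] (min_width=8, slack=5)
Line 8: ['display', 'bus'] (min_width=11, slack=2)
Line 9: ['cold', 'chair'] (min_width=10, slack=3)
Line 10: ['window', 'robot'] (min_width=12, slack=1)
Line 11: ['of'] (min_width=2, slack=11)

Answer: 1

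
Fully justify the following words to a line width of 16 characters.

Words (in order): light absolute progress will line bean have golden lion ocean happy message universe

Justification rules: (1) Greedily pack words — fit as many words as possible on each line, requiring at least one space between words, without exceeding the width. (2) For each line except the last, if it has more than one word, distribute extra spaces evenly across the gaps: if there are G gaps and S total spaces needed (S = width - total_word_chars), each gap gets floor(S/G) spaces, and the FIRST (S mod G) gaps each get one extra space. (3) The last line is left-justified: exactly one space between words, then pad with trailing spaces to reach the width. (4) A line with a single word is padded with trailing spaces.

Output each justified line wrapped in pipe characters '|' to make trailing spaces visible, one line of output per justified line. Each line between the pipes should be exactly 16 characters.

Answer: |light   absolute|
|progress    will|
|line  bean  have|
|golden      lion|
|ocean      happy|
|message universe|

Derivation:
Line 1: ['light', 'absolute'] (min_width=14, slack=2)
Line 2: ['progress', 'will'] (min_width=13, slack=3)
Line 3: ['line', 'bean', 'have'] (min_width=14, slack=2)
Line 4: ['golden', 'lion'] (min_width=11, slack=5)
Line 5: ['ocean', 'happy'] (min_width=11, slack=5)
Line 6: ['message', 'universe'] (min_width=16, slack=0)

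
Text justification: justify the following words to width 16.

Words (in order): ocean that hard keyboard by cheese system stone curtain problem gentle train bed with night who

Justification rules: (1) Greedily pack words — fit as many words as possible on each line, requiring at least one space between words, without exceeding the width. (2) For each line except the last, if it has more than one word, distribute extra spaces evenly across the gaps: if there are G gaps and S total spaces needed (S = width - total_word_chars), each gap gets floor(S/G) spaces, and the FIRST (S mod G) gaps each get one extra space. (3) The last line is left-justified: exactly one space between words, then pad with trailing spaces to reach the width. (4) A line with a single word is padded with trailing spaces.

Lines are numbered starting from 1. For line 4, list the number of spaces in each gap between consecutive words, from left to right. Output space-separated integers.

Line 1: ['ocean', 'that', 'hard'] (min_width=15, slack=1)
Line 2: ['keyboard', 'by'] (min_width=11, slack=5)
Line 3: ['cheese', 'system'] (min_width=13, slack=3)
Line 4: ['stone', 'curtain'] (min_width=13, slack=3)
Line 5: ['problem', 'gentle'] (min_width=14, slack=2)
Line 6: ['train', 'bed', 'with'] (min_width=14, slack=2)
Line 7: ['night', 'who'] (min_width=9, slack=7)

Answer: 4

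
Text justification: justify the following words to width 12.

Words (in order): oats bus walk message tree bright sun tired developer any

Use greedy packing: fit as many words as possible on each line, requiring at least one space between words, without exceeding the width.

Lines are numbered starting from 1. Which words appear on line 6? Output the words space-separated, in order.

Line 1: ['oats', 'bus'] (min_width=8, slack=4)
Line 2: ['walk', 'message'] (min_width=12, slack=0)
Line 3: ['tree', 'bright'] (min_width=11, slack=1)
Line 4: ['sun', 'tired'] (min_width=9, slack=3)
Line 5: ['developer'] (min_width=9, slack=3)
Line 6: ['any'] (min_width=3, slack=9)

Answer: any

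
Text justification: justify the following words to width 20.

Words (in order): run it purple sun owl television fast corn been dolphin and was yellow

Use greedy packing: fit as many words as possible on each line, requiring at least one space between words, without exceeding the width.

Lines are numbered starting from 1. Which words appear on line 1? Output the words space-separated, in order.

Answer: run it purple sun

Derivation:
Line 1: ['run', 'it', 'purple', 'sun'] (min_width=17, slack=3)
Line 2: ['owl', 'television', 'fast'] (min_width=19, slack=1)
Line 3: ['corn', 'been', 'dolphin'] (min_width=17, slack=3)
Line 4: ['and', 'was', 'yellow'] (min_width=14, slack=6)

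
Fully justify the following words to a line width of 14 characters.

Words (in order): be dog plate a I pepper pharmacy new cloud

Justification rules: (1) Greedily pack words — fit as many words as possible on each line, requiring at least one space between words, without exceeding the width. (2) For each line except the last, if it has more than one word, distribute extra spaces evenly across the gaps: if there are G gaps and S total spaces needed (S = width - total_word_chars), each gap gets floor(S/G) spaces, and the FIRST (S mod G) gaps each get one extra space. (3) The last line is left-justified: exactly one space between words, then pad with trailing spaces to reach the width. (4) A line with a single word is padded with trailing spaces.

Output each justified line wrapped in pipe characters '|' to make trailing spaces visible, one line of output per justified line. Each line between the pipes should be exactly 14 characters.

Line 1: ['be', 'dog', 'plate', 'a'] (min_width=14, slack=0)
Line 2: ['I', 'pepper'] (min_width=8, slack=6)
Line 3: ['pharmacy', 'new'] (min_width=12, slack=2)
Line 4: ['cloud'] (min_width=5, slack=9)

Answer: |be dog plate a|
|I       pepper|
|pharmacy   new|
|cloud         |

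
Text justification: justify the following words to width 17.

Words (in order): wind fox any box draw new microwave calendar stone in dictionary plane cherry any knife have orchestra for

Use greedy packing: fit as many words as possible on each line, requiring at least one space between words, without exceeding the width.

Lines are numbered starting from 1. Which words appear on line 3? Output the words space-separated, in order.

Answer: microwave

Derivation:
Line 1: ['wind', 'fox', 'any', 'box'] (min_width=16, slack=1)
Line 2: ['draw', 'new'] (min_width=8, slack=9)
Line 3: ['microwave'] (min_width=9, slack=8)
Line 4: ['calendar', 'stone', 'in'] (min_width=17, slack=0)
Line 5: ['dictionary', 'plane'] (min_width=16, slack=1)
Line 6: ['cherry', 'any', 'knife'] (min_width=16, slack=1)
Line 7: ['have', 'orchestra'] (min_width=14, slack=3)
Line 8: ['for'] (min_width=3, slack=14)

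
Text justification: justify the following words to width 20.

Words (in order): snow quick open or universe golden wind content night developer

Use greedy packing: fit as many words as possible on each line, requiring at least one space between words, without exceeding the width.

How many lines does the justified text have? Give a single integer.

Line 1: ['snow', 'quick', 'open', 'or'] (min_width=18, slack=2)
Line 2: ['universe', 'golden', 'wind'] (min_width=20, slack=0)
Line 3: ['content', 'night'] (min_width=13, slack=7)
Line 4: ['developer'] (min_width=9, slack=11)
Total lines: 4

Answer: 4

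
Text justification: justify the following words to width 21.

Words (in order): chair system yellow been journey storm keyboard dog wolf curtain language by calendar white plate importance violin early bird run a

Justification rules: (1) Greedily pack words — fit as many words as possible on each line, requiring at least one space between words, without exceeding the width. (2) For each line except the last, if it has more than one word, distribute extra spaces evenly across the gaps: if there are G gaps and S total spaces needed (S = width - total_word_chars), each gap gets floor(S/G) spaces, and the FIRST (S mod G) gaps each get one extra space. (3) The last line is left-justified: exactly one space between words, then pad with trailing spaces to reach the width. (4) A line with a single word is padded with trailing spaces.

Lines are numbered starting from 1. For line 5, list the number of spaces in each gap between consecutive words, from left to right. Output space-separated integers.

Answer: 2 1

Derivation:
Line 1: ['chair', 'system', 'yellow'] (min_width=19, slack=2)
Line 2: ['been', 'journey', 'storm'] (min_width=18, slack=3)
Line 3: ['keyboard', 'dog', 'wolf'] (min_width=17, slack=4)
Line 4: ['curtain', 'language', 'by'] (min_width=19, slack=2)
Line 5: ['calendar', 'white', 'plate'] (min_width=20, slack=1)
Line 6: ['importance', 'violin'] (min_width=17, slack=4)
Line 7: ['early', 'bird', 'run', 'a'] (min_width=16, slack=5)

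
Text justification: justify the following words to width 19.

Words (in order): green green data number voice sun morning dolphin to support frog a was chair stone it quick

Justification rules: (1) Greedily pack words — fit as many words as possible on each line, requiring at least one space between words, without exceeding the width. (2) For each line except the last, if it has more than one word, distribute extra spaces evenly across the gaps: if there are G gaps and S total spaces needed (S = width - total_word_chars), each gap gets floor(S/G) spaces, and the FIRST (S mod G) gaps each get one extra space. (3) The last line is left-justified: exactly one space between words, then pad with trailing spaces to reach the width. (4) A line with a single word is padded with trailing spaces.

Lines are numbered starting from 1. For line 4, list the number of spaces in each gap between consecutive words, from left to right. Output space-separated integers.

Line 1: ['green', 'green', 'data'] (min_width=16, slack=3)
Line 2: ['number', 'voice', 'sun'] (min_width=16, slack=3)
Line 3: ['morning', 'dolphin', 'to'] (min_width=18, slack=1)
Line 4: ['support', 'frog', 'a', 'was'] (min_width=18, slack=1)
Line 5: ['chair', 'stone', 'it'] (min_width=14, slack=5)
Line 6: ['quick'] (min_width=5, slack=14)

Answer: 2 1 1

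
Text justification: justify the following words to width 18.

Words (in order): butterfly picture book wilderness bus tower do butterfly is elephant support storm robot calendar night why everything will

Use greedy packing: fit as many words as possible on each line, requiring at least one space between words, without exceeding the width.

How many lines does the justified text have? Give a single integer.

Line 1: ['butterfly', 'picture'] (min_width=17, slack=1)
Line 2: ['book', 'wilderness'] (min_width=15, slack=3)
Line 3: ['bus', 'tower', 'do'] (min_width=12, slack=6)
Line 4: ['butterfly', 'is'] (min_width=12, slack=6)
Line 5: ['elephant', 'support'] (min_width=16, slack=2)
Line 6: ['storm', 'robot'] (min_width=11, slack=7)
Line 7: ['calendar', 'night', 'why'] (min_width=18, slack=0)
Line 8: ['everything', 'will'] (min_width=15, slack=3)
Total lines: 8

Answer: 8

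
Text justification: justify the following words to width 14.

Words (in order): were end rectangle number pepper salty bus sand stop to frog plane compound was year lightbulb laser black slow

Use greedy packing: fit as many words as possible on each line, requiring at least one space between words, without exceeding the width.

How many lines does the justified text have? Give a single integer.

Answer: 10

Derivation:
Line 1: ['were', 'end'] (min_width=8, slack=6)
Line 2: ['rectangle'] (min_width=9, slack=5)
Line 3: ['number', 'pepper'] (min_width=13, slack=1)
Line 4: ['salty', 'bus', 'sand'] (min_width=14, slack=0)
Line 5: ['stop', 'to', 'frog'] (min_width=12, slack=2)
Line 6: ['plane', 'compound'] (min_width=14, slack=0)
Line 7: ['was', 'year'] (min_width=8, slack=6)
Line 8: ['lightbulb'] (min_width=9, slack=5)
Line 9: ['laser', 'black'] (min_width=11, slack=3)
Line 10: ['slow'] (min_width=4, slack=10)
Total lines: 10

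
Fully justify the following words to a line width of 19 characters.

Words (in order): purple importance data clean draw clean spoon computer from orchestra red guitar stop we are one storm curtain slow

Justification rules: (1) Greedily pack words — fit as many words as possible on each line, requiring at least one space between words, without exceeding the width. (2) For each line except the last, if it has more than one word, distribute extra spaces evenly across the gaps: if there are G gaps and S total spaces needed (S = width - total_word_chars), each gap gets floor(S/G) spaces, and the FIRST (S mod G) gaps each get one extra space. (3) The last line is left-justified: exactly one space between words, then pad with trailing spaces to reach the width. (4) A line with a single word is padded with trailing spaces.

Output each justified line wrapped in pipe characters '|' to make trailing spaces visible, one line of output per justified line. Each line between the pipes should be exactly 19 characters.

Answer: |purple   importance|
|data   clean   draw|
|clean         spoon|
|computer       from|
|orchestra       red|
|guitar  stop we are|
|one  storm  curtain|
|slow               |

Derivation:
Line 1: ['purple', 'importance'] (min_width=17, slack=2)
Line 2: ['data', 'clean', 'draw'] (min_width=15, slack=4)
Line 3: ['clean', 'spoon'] (min_width=11, slack=8)
Line 4: ['computer', 'from'] (min_width=13, slack=6)
Line 5: ['orchestra', 'red'] (min_width=13, slack=6)
Line 6: ['guitar', 'stop', 'we', 'are'] (min_width=18, slack=1)
Line 7: ['one', 'storm', 'curtain'] (min_width=17, slack=2)
Line 8: ['slow'] (min_width=4, slack=15)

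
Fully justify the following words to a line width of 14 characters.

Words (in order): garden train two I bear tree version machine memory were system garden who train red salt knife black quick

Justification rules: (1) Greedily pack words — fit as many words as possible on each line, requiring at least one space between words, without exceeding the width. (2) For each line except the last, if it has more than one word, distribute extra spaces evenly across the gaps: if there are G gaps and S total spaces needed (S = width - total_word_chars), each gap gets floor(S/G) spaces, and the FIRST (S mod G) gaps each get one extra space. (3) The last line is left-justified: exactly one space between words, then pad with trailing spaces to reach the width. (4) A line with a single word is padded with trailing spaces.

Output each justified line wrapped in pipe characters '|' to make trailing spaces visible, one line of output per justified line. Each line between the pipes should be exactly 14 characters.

Answer: |garden   train|
|two   I   bear|
|tree   version|
|machine memory|
|were    system|
|garden     who|
|train red salt|
|knife    black|
|quick         |

Derivation:
Line 1: ['garden', 'train'] (min_width=12, slack=2)
Line 2: ['two', 'I', 'bear'] (min_width=10, slack=4)
Line 3: ['tree', 'version'] (min_width=12, slack=2)
Line 4: ['machine', 'memory'] (min_width=14, slack=0)
Line 5: ['were', 'system'] (min_width=11, slack=3)
Line 6: ['garden', 'who'] (min_width=10, slack=4)
Line 7: ['train', 'red', 'salt'] (min_width=14, slack=0)
Line 8: ['knife', 'black'] (min_width=11, slack=3)
Line 9: ['quick'] (min_width=5, slack=9)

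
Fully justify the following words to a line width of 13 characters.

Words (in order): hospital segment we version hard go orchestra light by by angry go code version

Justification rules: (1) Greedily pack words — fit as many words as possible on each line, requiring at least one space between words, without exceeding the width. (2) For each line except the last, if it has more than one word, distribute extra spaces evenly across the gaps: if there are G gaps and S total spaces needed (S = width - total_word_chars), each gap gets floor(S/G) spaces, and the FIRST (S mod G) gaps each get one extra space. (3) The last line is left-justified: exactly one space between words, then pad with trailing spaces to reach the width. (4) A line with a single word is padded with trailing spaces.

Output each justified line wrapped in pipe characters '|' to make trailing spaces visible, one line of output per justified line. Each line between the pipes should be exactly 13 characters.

Line 1: ['hospital'] (min_width=8, slack=5)
Line 2: ['segment', 'we'] (min_width=10, slack=3)
Line 3: ['version', 'hard'] (min_width=12, slack=1)
Line 4: ['go', 'orchestra'] (min_width=12, slack=1)
Line 5: ['light', 'by', 'by'] (min_width=11, slack=2)
Line 6: ['angry', 'go', 'code'] (min_width=13, slack=0)
Line 7: ['version'] (min_width=7, slack=6)

Answer: |hospital     |
|segment    we|
|version  hard|
|go  orchestra|
|light  by  by|
|angry go code|
|version      |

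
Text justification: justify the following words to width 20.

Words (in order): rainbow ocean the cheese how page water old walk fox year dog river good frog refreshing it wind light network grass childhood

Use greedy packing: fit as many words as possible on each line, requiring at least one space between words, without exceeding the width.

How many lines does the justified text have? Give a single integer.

Line 1: ['rainbow', 'ocean', 'the'] (min_width=17, slack=3)
Line 2: ['cheese', 'how', 'page'] (min_width=15, slack=5)
Line 3: ['water', 'old', 'walk', 'fox'] (min_width=18, slack=2)
Line 4: ['year', 'dog', 'river', 'good'] (min_width=19, slack=1)
Line 5: ['frog', 'refreshing', 'it'] (min_width=18, slack=2)
Line 6: ['wind', 'light', 'network'] (min_width=18, slack=2)
Line 7: ['grass', 'childhood'] (min_width=15, slack=5)
Total lines: 7

Answer: 7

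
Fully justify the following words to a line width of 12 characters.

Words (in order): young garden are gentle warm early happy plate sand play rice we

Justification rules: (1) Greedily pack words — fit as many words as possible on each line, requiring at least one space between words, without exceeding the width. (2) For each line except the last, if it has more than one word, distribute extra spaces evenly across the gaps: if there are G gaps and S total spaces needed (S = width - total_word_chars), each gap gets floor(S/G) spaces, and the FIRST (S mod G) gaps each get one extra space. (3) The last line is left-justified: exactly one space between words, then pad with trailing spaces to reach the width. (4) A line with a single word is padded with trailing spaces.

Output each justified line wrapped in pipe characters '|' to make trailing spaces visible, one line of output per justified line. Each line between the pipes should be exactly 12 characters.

Line 1: ['young', 'garden'] (min_width=12, slack=0)
Line 2: ['are', 'gentle'] (min_width=10, slack=2)
Line 3: ['warm', 'early'] (min_width=10, slack=2)
Line 4: ['happy', 'plate'] (min_width=11, slack=1)
Line 5: ['sand', 'play'] (min_width=9, slack=3)
Line 6: ['rice', 'we'] (min_width=7, slack=5)

Answer: |young garden|
|are   gentle|
|warm   early|
|happy  plate|
|sand    play|
|rice we     |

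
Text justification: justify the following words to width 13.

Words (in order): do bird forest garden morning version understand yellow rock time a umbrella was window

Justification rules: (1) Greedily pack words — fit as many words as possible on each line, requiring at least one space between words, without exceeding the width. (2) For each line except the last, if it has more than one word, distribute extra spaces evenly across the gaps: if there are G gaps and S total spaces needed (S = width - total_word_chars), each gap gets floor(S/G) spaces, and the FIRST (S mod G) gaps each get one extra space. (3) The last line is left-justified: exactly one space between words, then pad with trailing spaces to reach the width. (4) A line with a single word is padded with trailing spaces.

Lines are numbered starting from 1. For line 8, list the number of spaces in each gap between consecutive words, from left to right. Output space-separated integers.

Line 1: ['do', 'bird'] (min_width=7, slack=6)
Line 2: ['forest', 'garden'] (min_width=13, slack=0)
Line 3: ['morning'] (min_width=7, slack=6)
Line 4: ['version'] (min_width=7, slack=6)
Line 5: ['understand'] (min_width=10, slack=3)
Line 6: ['yellow', 'rock'] (min_width=11, slack=2)
Line 7: ['time', 'a'] (min_width=6, slack=7)
Line 8: ['umbrella', 'was'] (min_width=12, slack=1)
Line 9: ['window'] (min_width=6, slack=7)

Answer: 2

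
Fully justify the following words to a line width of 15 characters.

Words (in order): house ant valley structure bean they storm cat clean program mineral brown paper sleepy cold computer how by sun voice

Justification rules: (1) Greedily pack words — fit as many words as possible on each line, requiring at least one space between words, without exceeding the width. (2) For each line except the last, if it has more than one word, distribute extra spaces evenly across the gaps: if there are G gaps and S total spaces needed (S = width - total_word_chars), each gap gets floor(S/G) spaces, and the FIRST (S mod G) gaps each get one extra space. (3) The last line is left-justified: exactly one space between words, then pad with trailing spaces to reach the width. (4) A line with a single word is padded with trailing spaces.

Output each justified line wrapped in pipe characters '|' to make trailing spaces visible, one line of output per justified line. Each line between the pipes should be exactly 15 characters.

Answer: |house       ant|
|valley         |
|structure  bean|
|they  storm cat|
|clean   program|
|mineral   brown|
|paper    sleepy|
|cold   computer|
|how    by   sun|
|voice          |

Derivation:
Line 1: ['house', 'ant'] (min_width=9, slack=6)
Line 2: ['valley'] (min_width=6, slack=9)
Line 3: ['structure', 'bean'] (min_width=14, slack=1)
Line 4: ['they', 'storm', 'cat'] (min_width=14, slack=1)
Line 5: ['clean', 'program'] (min_width=13, slack=2)
Line 6: ['mineral', 'brown'] (min_width=13, slack=2)
Line 7: ['paper', 'sleepy'] (min_width=12, slack=3)
Line 8: ['cold', 'computer'] (min_width=13, slack=2)
Line 9: ['how', 'by', 'sun'] (min_width=10, slack=5)
Line 10: ['voice'] (min_width=5, slack=10)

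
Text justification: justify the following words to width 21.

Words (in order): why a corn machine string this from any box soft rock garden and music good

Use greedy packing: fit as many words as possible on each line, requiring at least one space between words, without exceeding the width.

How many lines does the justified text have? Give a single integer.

Answer: 4

Derivation:
Line 1: ['why', 'a', 'corn', 'machine'] (min_width=18, slack=3)
Line 2: ['string', 'this', 'from', 'any'] (min_width=20, slack=1)
Line 3: ['box', 'soft', 'rock', 'garden'] (min_width=20, slack=1)
Line 4: ['and', 'music', 'good'] (min_width=14, slack=7)
Total lines: 4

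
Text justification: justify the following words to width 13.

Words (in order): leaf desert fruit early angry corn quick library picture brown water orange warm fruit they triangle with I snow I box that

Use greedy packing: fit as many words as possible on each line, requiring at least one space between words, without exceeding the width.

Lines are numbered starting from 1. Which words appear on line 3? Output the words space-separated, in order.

Line 1: ['leaf', 'desert'] (min_width=11, slack=2)
Line 2: ['fruit', 'early'] (min_width=11, slack=2)
Line 3: ['angry', 'corn'] (min_width=10, slack=3)
Line 4: ['quick', 'library'] (min_width=13, slack=0)
Line 5: ['picture', 'brown'] (min_width=13, slack=0)
Line 6: ['water', 'orange'] (min_width=12, slack=1)
Line 7: ['warm', 'fruit'] (min_width=10, slack=3)
Line 8: ['they', 'triangle'] (min_width=13, slack=0)
Line 9: ['with', 'I', 'snow', 'I'] (min_width=13, slack=0)
Line 10: ['box', 'that'] (min_width=8, slack=5)

Answer: angry corn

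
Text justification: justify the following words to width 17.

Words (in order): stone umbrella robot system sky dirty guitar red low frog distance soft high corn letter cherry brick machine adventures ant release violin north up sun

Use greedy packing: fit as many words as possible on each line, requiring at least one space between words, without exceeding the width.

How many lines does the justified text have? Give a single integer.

Line 1: ['stone', 'umbrella'] (min_width=14, slack=3)
Line 2: ['robot', 'system', 'sky'] (min_width=16, slack=1)
Line 3: ['dirty', 'guitar', 'red'] (min_width=16, slack=1)
Line 4: ['low', 'frog', 'distance'] (min_width=17, slack=0)
Line 5: ['soft', 'high', 'corn'] (min_width=14, slack=3)
Line 6: ['letter', 'cherry'] (min_width=13, slack=4)
Line 7: ['brick', 'machine'] (min_width=13, slack=4)
Line 8: ['adventures', 'ant'] (min_width=14, slack=3)
Line 9: ['release', 'violin'] (min_width=14, slack=3)
Line 10: ['north', 'up', 'sun'] (min_width=12, slack=5)
Total lines: 10

Answer: 10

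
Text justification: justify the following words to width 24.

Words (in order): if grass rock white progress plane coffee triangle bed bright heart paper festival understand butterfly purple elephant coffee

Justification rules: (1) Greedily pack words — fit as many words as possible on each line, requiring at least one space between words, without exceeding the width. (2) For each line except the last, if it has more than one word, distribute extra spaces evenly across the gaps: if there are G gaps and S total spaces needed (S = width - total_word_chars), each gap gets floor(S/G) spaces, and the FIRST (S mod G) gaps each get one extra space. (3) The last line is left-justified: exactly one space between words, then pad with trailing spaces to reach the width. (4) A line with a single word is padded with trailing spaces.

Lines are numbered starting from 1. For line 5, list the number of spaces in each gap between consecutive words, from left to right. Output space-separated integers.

Line 1: ['if', 'grass', 'rock', 'white'] (min_width=19, slack=5)
Line 2: ['progress', 'plane', 'coffee'] (min_width=21, slack=3)
Line 3: ['triangle', 'bed', 'bright'] (min_width=19, slack=5)
Line 4: ['heart', 'paper', 'festival'] (min_width=20, slack=4)
Line 5: ['understand', 'butterfly'] (min_width=20, slack=4)
Line 6: ['purple', 'elephant', 'coffee'] (min_width=22, slack=2)

Answer: 5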